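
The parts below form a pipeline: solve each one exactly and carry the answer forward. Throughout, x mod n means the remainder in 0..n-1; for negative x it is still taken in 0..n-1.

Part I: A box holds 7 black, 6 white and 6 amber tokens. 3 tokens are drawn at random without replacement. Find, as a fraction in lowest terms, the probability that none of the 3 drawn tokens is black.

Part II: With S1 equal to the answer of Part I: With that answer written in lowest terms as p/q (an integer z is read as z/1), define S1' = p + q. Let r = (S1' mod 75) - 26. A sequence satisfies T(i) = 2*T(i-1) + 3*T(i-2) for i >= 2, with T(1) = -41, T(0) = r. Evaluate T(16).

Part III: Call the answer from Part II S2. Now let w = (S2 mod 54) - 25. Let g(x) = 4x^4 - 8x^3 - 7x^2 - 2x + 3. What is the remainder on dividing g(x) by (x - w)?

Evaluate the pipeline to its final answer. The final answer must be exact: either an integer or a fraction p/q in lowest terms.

6506

Part I: total draws C(19,3) = 969; favorable C(12,3) = 220; P = 220/969; answer 220/969
Part II: S1 = 220/969; threaded value p + q = 1189; r = 38; T(2) = 2*(-41) + 3*(38) = 32; iterating: T(2)=32, T(3)=-59, T(4)=-22, T(5)=-221, T(6)=-508, T(7)=-1679, T(8)=-4882, T(9)=-14801, T(10)=-44248, T(11)=-132899, T(12)=-398542, T(13)=-1195781, T(14)=-3587188, T(15)=-10761719, T(16)=-32285002; answer -32285002
Part III: S2 = -32285002; w = 7; remainder = value at the root: 4*(7)^4 - 8*(7)^3 - 7*(7)^2 - 2*(7)^1 + 3 = (9604) + (-2744) + (-343) + (-14) + (3) = 6506; answer 6506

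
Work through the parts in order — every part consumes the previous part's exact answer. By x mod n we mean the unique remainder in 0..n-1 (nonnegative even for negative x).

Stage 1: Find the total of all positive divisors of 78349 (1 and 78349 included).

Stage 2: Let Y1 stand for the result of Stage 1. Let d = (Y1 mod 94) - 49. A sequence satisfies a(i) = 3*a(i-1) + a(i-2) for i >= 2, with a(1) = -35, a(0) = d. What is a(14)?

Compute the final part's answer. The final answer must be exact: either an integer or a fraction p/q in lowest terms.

Stage 1: 78349 = 47 * 1667; sigma = (1 + 47) * (1 + 1667) = 48 * 1668 = 80064; answer 80064
Stage 2: Y1 = 80064; d = 21; a(2) = 3*(-35) + 1*(21) = -84; iterating: a(2)=-84, a(3)=-287, a(4)=-945, a(5)=-3122, a(6)=-10311, a(7)=-34055, a(8)=-112476, a(9)=-371483, a(10)=-1226925, a(11)=-4052258, a(12)=-13383699, a(13)=-44203355, a(14)=-145993764; answer -145993764

-145993764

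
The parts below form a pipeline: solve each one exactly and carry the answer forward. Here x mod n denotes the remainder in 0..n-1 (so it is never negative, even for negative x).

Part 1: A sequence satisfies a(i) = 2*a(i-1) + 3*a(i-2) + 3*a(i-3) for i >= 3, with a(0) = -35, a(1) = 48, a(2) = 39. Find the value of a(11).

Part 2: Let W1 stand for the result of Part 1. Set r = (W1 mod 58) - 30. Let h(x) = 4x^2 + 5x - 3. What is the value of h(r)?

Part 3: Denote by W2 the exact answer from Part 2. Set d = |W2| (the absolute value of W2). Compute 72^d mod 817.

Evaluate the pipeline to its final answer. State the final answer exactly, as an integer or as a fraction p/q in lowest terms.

Part 1: a(3) = 2*(39) + 3*(48) + 3*(-35) = 117; iterating: a(3)=117, a(4)=495, a(5)=1458, a(6)=4752, a(7)=15363, a(8)=49356, a(9)=159057, a(10)=512271, a(11)=1649781; answer 1649781
Part 2: W1 = 1649781; r = -1; 4*(-1)^2 + 5*(-1)^1 - 3 = (4) + (-5) + (-3) = -4; answer -4
Part 3: W2 = -4; d = 4; squarings mod 817: 72^1=72, 72^2=282, 72^4=275; 72^4 = 72^4 = 275 (mod 817); answer 275

275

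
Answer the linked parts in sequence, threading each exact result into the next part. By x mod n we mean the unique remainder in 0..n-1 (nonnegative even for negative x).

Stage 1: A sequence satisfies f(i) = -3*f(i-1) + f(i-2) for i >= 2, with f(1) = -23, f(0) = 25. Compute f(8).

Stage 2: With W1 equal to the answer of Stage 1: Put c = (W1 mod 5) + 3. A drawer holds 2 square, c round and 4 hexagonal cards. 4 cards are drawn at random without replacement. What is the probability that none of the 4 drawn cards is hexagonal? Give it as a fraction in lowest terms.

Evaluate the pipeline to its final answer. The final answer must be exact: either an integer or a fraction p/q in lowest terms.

Stage 1: f(2) = -3*(-23) + 1*(25) = 94; iterating: f(2)=94, f(3)=-305, f(4)=1009, f(5)=-3332, f(6)=11005, f(7)=-36347, f(8)=120046; answer 120046
Stage 2: W1 = 120046; c = 4; total draws C(10,4) = 210; favorable C(6,4) = 15; P = 1/14; answer 1/14

1/14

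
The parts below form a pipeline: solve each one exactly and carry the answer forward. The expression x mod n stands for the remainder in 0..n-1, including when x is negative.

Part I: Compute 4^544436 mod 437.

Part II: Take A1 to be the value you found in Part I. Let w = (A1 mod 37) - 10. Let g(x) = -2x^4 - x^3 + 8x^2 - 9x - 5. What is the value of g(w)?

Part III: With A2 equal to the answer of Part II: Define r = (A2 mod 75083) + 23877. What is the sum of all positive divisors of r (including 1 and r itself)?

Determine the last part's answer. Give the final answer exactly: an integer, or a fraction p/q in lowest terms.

121872

Part I: squarings mod 437: 4^1=4, 4^2=16, 4^4=256, 4^8=423, 4^16=196, 4^32=397, 4^64=289, 4^128=54, 4^256=294, 4^512=347, 4^1024=234, 4^2048=131, 4^4096=118, 4^8192=377, 4^16384=104, 4^32768=328, 4^65536=82, 4^131072=169, 4^262144=156, 4^524288=301; 4^544436 = 4^4 * 4^16 * 4^32 * 4^128 * 4^512 * 4^1024 * 4^2048 * 4^16384 * 4^524288 = 62 (mod 437); answer 62
Part II: A1 = 62; w = 15; -2*(15)^4 - 1*(15)^3 + 8*(15)^2 - 9*(15)^1 - 5 = (-101250) + (-3375) + (1800) + (-135) + (-5) = -102965; answer -102965
Part III: A2 = -102965; r = 71078; 71078 = 2 * 7 * 5077; sigma = (1 + 2) * (1 + 7) * (1 + 5077) = 3 * 8 * 5078 = 121872; answer 121872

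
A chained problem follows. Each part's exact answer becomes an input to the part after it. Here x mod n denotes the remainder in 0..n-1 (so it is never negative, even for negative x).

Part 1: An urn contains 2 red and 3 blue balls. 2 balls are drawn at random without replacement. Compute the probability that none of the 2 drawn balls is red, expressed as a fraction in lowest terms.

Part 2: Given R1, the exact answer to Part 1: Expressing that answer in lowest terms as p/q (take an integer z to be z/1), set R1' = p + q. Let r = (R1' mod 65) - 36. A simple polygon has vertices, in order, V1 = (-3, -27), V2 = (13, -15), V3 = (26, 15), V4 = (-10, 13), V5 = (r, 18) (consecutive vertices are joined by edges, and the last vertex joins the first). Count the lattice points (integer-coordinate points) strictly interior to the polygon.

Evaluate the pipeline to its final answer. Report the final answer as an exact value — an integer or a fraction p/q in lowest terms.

1126

Part 1: total draws C(5,2) = 10; favorable C(3,2) = 3; P = 3/10; answer 3/10
Part 2: R1 = 3/10; threaded value p + q = 13; r = -23; cross terms: (-3*-15 - 13*-27)=396, (13*15 - 26*-15)=585, (26*13 - -10*15)=488, (-10*18 - -23*13)=119, (-23*-27 - -3*18)=675; twice the area = |2263| = 2263; area = 2263/2; boundary points = 4 + 1 + 2 + 1 + 5 = 13; strictly interior points = area - boundary/2 + 1 = 1126; answer 1126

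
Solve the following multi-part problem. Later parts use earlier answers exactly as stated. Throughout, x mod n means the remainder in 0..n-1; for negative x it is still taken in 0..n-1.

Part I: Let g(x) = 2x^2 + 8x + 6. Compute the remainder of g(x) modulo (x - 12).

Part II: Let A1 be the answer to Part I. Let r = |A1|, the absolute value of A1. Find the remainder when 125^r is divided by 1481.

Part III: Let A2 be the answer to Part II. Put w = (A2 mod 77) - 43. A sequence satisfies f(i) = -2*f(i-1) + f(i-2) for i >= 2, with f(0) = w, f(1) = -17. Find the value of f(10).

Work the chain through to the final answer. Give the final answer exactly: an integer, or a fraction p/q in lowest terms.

1026

Part I: remainder = value at the root: 2*(12)^2 + 8*(12)^1 + 6 = (288) + (96) + (6) = 390; answer 390
Part II: A1 = 390; r = 390; squarings mod 1481: 125^1=125, 125^2=815, 125^4=737, 125^8=1123, 125^16=798, 125^32=1455, 125^64=676, 125^128=828, 125^256=1362; 125^390 = 125^2 * 125^4 * 125^128 * 125^256 = 1312 (mod 1481); answer 1312
Part III: A2 = 1312; w = -40; f(2) = -2*(-17) + 1*(-40) = -6; iterating: f(2)=-6, f(3)=-5, f(4)=4, f(5)=-13, f(6)=30, f(7)=-73, f(8)=176, f(9)=-425, f(10)=1026; answer 1026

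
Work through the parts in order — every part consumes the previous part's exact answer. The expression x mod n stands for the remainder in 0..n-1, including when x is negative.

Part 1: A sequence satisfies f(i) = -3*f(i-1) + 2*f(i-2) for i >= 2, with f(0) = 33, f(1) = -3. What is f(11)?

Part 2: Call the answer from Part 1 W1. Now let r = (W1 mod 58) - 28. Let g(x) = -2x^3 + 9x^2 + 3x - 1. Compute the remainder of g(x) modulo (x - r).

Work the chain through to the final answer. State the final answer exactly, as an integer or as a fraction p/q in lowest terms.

Part 1: f(2) = -3*(-3) + 2*(33) = 75; iterating: f(2)=75, f(3)=-231, f(4)=843, f(5)=-2991, f(6)=10659, f(7)=-37959, f(8)=135195, f(9)=-481503, f(10)=1714899, f(11)=-6107703; answer -6107703
Part 2: W1 = -6107703; r = 17; remainder = value at the root: -2*(17)^3 + 9*(17)^2 + 3*(17)^1 - 1 = (-9826) + (2601) + (51) + (-1) = -7175; answer -7175

-7175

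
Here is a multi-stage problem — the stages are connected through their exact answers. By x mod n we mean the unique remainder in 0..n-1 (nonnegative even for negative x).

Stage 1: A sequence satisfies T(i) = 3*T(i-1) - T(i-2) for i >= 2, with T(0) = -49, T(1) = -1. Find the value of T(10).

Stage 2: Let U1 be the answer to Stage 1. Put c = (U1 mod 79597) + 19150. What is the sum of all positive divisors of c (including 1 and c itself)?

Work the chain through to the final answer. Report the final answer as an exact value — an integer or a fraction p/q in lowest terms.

Stage 1: T(2) = 3*(-1) - 1*(-49) = 46; iterating: T(2)=46, T(3)=139, T(4)=371, T(5)=974, T(6)=2551, T(7)=6679, T(8)=17486, T(9)=45779, T(10)=119851; answer 119851
Stage 2: U1 = 119851; c = 59404; 59404 = 2^2 * 14851; sigma = (1 + 2 + 4) * (1 + 14851) = 7 * 14852 = 103964; answer 103964

103964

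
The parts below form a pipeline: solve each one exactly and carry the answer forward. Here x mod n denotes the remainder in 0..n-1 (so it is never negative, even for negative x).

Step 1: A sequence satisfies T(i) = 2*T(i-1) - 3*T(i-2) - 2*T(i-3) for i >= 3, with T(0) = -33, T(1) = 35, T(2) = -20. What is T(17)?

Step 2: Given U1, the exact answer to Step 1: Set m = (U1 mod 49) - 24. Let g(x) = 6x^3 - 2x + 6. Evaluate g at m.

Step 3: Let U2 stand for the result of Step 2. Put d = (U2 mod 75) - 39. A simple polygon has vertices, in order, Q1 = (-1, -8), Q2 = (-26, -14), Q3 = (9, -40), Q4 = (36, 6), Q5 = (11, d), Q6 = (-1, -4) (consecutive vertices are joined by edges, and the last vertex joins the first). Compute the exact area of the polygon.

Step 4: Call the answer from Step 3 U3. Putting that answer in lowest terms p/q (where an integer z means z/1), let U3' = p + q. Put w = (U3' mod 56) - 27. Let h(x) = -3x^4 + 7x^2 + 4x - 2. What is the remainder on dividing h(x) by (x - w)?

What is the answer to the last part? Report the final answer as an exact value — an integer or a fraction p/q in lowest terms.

-11874

Step 1: T(3) = 2*(-20) - 3*(35) - 2*(-33) = -79; iterating: T(3)=-79, T(4)=-168, T(5)=-59, T(6)=544, T(7)=1601, T(8)=1688, T(9)=-2515, T(10)=-13296, T(11)=-22423, T(12)=72, T(13)=94005, T(14)=232640, T(15)=183121, T(16)=-519688, T(17)=-2054019; answer -2054019
Step 2: U1 = -2054019; m = -12; 6*(-12)^3 - 2*(-12)^1 + 6 = (-10368) + (24) + (6) = -10338; answer -10338
Step 3: U2 = -10338; d = -27; cross terms: (-1*-14 - -26*-8)=-194, (-26*-40 - 9*-14)=1166, (9*6 - 36*-40)=1494, (36*-27 - 11*6)=-1038, (11*-4 - -1*-27)=-71, (-1*-8 - -1*-4)=4; twice the area = |1361| = 1361; area = 1361/2; answer 1361/2
Step 4: U3 = 1361/2; threaded value p + q = 1363; w = -8; remainder = value at the root: -3*(-8)^4 + 7*(-8)^2 + 4*(-8)^1 - 2 = (-12288) + (448) + (-32) + (-2) = -11874; answer -11874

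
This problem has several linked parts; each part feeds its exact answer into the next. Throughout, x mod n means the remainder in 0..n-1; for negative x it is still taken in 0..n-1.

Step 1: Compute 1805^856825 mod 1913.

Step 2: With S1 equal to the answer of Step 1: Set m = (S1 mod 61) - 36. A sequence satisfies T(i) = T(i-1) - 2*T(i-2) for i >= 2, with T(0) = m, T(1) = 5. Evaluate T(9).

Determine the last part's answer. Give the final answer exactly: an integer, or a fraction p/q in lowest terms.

-265

Step 1: squarings mod 1913: 1805^1=1805, 1805^2=186, 1805^4=162, 1805^8=1375, 1805^16=581, 1805^32=873, 1805^64=755, 1805^128=1864, 1805^256=488, 1805^512=932, 1805^1024=122, 1805^2048=1493, 1805^4096=404, 1805^8192=611, 1805^16384=286, 1805^32768=1450, 1805^65536=113, 1805^131072=1291, 1805^262144=458, 1805^524288=1247; 1805^856825 = 1805^1 * 1805^8 * 1805^16 * 1805^32 * 1805^64 * 1805^128 * 1805^512 * 1805^4096 * 1805^65536 * 1805^262144 * 1805^524288 = 738 (mod 1913); answer 738
Step 2: S1 = 738; m = -30; T(2) = 1*(5) - 2*(-30) = 65; iterating: T(2)=65, T(3)=55, T(4)=-75, T(5)=-185, T(6)=-35, T(7)=335, T(8)=405, T(9)=-265; answer -265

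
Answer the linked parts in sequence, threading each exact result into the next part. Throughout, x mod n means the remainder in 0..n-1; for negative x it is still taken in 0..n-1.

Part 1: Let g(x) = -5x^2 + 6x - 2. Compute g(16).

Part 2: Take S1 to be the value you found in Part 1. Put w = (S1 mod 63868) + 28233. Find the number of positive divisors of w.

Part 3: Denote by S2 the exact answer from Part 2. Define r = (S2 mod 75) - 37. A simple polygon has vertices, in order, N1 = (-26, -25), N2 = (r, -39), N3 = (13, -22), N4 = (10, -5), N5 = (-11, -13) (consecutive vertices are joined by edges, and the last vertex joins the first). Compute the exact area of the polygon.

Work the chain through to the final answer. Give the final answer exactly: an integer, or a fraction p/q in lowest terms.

Part 1: -5*(16)^2 + 6*(16)^1 - 2 = (-1280) + (96) + (-2) = -1186; answer -1186
Part 2: S1 = -1186; w = 90915; 90915 = 3 * 5 * 11 * 19 * 29; number of divisors = (1+1) * (1+1) * (1+1) * (1+1) * (1+1) = 32; answer 32
Part 3: S2 = 32; r = -5; cross terms: (-26*-39 - -5*-25)=889, (-5*-22 - 13*-39)=617, (13*-5 - 10*-22)=155, (10*-13 - -11*-5)=-185, (-11*-25 - -26*-13)=-63; twice the area = |1413| = 1413; area = 1413/2; answer 1413/2

1413/2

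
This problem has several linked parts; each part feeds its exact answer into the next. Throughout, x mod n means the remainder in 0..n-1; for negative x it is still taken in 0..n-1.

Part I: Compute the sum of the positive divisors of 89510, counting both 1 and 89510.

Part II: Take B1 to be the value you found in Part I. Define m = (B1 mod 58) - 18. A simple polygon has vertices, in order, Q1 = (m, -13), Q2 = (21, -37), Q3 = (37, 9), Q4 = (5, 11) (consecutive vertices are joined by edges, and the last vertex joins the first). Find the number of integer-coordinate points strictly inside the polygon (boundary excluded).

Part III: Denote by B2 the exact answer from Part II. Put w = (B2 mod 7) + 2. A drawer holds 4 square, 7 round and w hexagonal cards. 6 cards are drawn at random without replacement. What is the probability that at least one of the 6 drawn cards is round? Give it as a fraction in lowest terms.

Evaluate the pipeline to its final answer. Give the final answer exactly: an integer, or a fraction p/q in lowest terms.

Part I: 89510 = 2 * 5 * 8951; sigma = (1 + 2) * (1 + 5) * (1 + 8951) = 3 * 6 * 8952 = 161136; answer 161136
Part II: B1 = 161136; m = -6; cross terms: (-6*-37 - 21*-13)=495, (21*9 - 37*-37)=1558, (37*11 - 5*9)=362, (5*-13 - -6*11)=1; twice the area = |2416| = 2416; area = 1208; boundary points = 3 + 2 + 2 + 1 = 8; strictly interior points = area - boundary/2 + 1 = 1205; answer 1205
Part III: B2 = 1205; w = 3; total draws C(14,6) = 3003; complement C(7,6) = 7; favorable 3003 - 7 = 2996; P = 428/429; answer 428/429

428/429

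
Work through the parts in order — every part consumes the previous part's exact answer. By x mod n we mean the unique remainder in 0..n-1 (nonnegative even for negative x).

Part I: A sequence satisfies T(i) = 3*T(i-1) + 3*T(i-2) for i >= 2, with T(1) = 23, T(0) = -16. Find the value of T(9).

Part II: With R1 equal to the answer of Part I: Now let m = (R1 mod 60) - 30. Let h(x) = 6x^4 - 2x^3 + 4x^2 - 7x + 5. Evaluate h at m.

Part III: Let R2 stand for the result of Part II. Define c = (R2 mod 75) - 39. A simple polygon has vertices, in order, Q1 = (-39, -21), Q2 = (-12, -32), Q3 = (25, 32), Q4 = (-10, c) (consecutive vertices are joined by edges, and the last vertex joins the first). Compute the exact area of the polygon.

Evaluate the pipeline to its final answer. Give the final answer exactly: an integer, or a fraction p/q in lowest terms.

Part I: T(2) = 3*(23) + 3*(-16) = 21; iterating: T(2)=21, T(3)=132, T(4)=459, T(5)=1773, T(6)=6696, T(7)=25407, T(8)=96309, T(9)=365148; answer 365148
Part II: R1 = 365148; m = 18; 6*(18)^4 - 2*(18)^3 + 4*(18)^2 - 7*(18)^1 + 5 = (629856) + (-11664) + (1296) + (-126) + (5) = 619367; answer 619367
Part III: R2 = 619367; c = -22; cross terms: (-39*-32 - -12*-21)=996, (-12*32 - 25*-32)=416, (25*-22 - -10*32)=-230, (-10*-21 - -39*-22)=-648; twice the area = |534| = 534; area = 267; answer 267

267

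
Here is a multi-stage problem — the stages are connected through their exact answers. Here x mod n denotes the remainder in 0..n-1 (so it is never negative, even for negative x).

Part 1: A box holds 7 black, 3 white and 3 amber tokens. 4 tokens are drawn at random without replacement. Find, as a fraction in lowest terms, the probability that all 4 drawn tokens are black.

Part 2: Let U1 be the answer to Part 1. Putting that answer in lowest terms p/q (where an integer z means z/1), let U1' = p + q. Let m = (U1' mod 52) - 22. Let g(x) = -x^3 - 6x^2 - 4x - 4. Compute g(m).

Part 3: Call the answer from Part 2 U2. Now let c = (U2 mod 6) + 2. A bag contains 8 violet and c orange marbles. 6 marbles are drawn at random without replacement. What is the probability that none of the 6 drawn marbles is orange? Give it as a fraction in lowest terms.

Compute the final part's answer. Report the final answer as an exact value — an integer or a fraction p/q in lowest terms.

Part 1: total draws C(13,4) = 715; favorable C(7,4) = 35; P = 7/143; answer 7/143
Part 2: U1 = 7/143; threaded value p + q = 150; m = 24; -1*(24)^3 - 6*(24)^2 - 4*(24)^1 - 4 = (-13824) + (-3456) + (-96) + (-4) = -17380; answer -17380
Part 3: U2 = -17380; c = 4; total draws C(12,6) = 924; favorable C(8,6) = 28; P = 1/33; answer 1/33

1/33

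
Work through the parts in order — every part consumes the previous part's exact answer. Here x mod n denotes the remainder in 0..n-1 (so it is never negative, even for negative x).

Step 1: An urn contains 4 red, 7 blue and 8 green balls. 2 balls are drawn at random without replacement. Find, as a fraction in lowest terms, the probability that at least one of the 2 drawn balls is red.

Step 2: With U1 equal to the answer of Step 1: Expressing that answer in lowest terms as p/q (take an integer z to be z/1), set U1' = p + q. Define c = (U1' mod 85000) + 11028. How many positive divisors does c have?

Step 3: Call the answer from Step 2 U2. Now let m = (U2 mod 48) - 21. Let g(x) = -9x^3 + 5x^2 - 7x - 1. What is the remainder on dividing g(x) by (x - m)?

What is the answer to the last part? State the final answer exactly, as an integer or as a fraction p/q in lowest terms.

45780

Step 1: total draws C(19,2) = 171; complement C(15,2) = 105; favorable 171 - 105 = 66; P = 22/57; answer 22/57
Step 2: U1 = 22/57; threaded value p + q = 79; c = 11107; 11107 = 29 * 383; number of divisors = (1+1) * (1+1) = 4; answer 4
Step 3: U2 = 4; m = -17; remainder = value at the root: -9*(-17)^3 + 5*(-17)^2 - 7*(-17)^1 - 1 = (44217) + (1445) + (119) + (-1) = 45780; answer 45780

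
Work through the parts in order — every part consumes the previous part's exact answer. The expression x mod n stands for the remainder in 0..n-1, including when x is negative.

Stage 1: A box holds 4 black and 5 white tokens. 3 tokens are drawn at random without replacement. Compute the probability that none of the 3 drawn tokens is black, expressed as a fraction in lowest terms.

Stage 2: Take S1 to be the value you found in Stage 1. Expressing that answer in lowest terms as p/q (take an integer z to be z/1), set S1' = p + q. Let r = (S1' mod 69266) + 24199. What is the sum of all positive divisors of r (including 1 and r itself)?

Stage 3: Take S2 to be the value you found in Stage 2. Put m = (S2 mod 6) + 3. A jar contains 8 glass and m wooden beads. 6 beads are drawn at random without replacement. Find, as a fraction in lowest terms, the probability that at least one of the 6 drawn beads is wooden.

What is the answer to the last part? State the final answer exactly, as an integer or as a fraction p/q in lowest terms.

Stage 1: total draws C(9,3) = 84; favorable C(5,3) = 10; P = 5/42; answer 5/42
Stage 2: S1 = 5/42; threaded value p + q = 47; r = 24246; 24246 = 2 * 3^3 * 449; sigma = (1 + 2) * (1 + 3 + 9 + 27) * (1 + 449) = 3 * 40 * 450 = 54000; answer 54000
Stage 3: S2 = 54000; m = 3; total draws C(11,6) = 462; complement C(8,6) = 28; favorable 462 - 28 = 434; P = 31/33; answer 31/33

31/33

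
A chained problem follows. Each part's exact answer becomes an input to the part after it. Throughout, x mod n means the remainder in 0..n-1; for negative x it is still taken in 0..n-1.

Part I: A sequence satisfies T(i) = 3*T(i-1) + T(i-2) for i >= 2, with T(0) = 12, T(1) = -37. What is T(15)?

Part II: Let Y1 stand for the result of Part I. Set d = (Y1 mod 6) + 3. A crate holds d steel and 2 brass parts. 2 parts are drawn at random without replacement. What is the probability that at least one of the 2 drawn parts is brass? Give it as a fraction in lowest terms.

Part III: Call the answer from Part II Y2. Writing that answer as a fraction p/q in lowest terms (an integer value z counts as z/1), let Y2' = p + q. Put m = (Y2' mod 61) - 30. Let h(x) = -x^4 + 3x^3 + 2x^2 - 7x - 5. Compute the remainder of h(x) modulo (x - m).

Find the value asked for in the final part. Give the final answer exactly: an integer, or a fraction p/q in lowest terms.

-3

Part I: T(2) = 3*(-37) + 1*(12) = -99; iterating: T(2)=-99, T(3)=-334, T(4)=-1101, T(5)=-3637, T(6)=-12012, T(7)=-39673, T(8)=-131031, T(9)=-432766, T(10)=-1429329, T(11)=-4720753, T(12)=-15591588, T(13)=-51495517, T(14)=-170078139, T(15)=-561729934; answer -561729934
Part II: Y1 = -561729934; d = 5; total draws C(7,2) = 21; complement C(5,2) = 10; favorable 21 - 10 = 11; P = 11/21; answer 11/21
Part III: Y2 = 11/21; threaded value p + q = 32; m = 2; remainder = value at the root: -1*(2)^4 + 3*(2)^3 + 2*(2)^2 - 7*(2)^1 - 5 = (-16) + (24) + (8) + (-14) + (-5) = -3; answer -3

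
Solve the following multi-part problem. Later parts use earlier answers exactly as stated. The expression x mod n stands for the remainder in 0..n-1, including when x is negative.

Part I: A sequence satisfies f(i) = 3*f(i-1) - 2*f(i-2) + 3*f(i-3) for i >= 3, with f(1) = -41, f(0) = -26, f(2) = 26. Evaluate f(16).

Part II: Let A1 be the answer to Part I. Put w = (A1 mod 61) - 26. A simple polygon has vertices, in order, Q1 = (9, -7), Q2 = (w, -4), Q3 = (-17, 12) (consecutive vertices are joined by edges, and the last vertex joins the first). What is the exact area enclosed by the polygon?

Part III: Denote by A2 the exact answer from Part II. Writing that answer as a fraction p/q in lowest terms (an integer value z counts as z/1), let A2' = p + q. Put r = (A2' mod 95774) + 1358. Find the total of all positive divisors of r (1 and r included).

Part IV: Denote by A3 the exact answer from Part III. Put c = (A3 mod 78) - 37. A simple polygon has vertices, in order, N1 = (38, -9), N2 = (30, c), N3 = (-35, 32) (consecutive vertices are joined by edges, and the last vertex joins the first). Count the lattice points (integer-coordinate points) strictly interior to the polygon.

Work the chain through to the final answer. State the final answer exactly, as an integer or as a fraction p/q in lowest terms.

966

Part I: f(3) = 3*(26) - 2*(-41) + 3*(-26) = 82; iterating: f(3)=82, f(4)=71, f(5)=127, f(6)=485, f(7)=1414, f(8)=3653, f(9)=9586, f(10)=25694, f(11)=68869, f(12)=183977, f(13)=491275, f(14)=1312478, f(15)=3506815, f(16)=9369314; answer 9369314
Part II: A1 = 9369314; w = -7; cross terms: (9*-4 - -7*-7)=-85, (-7*12 - -17*-4)=-152, (-17*-7 - 9*12)=11; twice the area = |-226| = 226; area = 113; answer 113
Part III: A2 = 113; threaded value p + q = 114; r = 1472; 1472 = 2^6 * 23; sigma = (1 + 2 + 4 + 8 + 16 + 32 + 64) * (1 + 23) = 127 * 24 = 3048; answer 3048
Part IV: A3 = 3048; c = -31; cross terms: (38*-31 - 30*-9)=-908, (30*32 - -35*-31)=-125, (-35*-9 - 38*32)=-901; twice the area = |-1934| = 1934; area = 967; boundary points = 2 + 1 + 1 = 4; strictly interior points = area - boundary/2 + 1 = 966; answer 966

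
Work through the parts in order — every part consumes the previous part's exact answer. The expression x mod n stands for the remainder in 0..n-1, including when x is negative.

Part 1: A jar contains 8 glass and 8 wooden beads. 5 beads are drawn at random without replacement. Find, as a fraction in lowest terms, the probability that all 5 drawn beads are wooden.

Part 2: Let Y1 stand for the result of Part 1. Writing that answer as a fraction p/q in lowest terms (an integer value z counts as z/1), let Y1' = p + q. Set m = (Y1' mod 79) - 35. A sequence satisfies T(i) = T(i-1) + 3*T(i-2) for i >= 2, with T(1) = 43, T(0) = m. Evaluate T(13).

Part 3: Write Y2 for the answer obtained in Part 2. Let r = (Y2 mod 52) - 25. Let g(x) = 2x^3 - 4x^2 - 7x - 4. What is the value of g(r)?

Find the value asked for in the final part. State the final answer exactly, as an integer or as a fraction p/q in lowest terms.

Part 1: total draws C(16,5) = 4368; favorable C(8,5) = 56; P = 1/78; answer 1/78
Part 2: Y1 = 1/78; threaded value p + q = 79; m = -35; T(2) = 1*(43) + 3*(-35) = -62; iterating: T(2)=-62, T(3)=67, T(4)=-119, T(5)=82, T(6)=-275, T(7)=-29, T(8)=-854, T(9)=-941, T(10)=-3503, T(11)=-6326, T(12)=-16835, T(13)=-35813; answer -35813
Part 3: Y2 = -35813; r = -10; 2*(-10)^3 - 4*(-10)^2 - 7*(-10)^1 - 4 = (-2000) + (-400) + (70) + (-4) = -2334; answer -2334

-2334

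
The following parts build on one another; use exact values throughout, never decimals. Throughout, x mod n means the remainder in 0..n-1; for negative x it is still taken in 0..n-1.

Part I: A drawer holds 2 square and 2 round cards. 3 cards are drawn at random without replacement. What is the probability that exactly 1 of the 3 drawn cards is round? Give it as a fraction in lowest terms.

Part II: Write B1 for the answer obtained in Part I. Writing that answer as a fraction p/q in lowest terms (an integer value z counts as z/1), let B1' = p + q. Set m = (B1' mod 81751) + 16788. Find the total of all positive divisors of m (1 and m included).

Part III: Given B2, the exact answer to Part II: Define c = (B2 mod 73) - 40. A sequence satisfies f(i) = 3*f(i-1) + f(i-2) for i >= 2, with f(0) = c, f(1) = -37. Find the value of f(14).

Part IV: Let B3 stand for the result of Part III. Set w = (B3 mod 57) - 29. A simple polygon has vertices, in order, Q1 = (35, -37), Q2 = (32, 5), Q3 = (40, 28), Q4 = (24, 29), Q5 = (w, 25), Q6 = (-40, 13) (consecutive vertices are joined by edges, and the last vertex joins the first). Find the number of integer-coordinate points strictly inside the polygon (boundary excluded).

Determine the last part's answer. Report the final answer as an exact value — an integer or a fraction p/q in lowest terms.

2662

Part I: total draws C(4,3) = 4; favorable C(2,1)*C(2,2) = 2; P = 1/2; answer 1/2
Part II: B1 = 1/2; threaded value p + q = 3; m = 16791; 16791 = 3 * 29 * 193; sigma = (1 + 3) * (1 + 29) * (1 + 193) = 4 * 30 * 194 = 23280; answer 23280
Part III: B2 = 23280; c = 26; f(2) = 3*(-37) + 1*(26) = -85; iterating: f(2)=-85, f(3)=-292, f(4)=-961, f(5)=-3175, f(6)=-10486, f(7)=-34633, f(8)=-114385, f(9)=-377788, f(10)=-1247749, f(11)=-4121035, f(12)=-13610854, f(13)=-44953597, f(14)=-148471645; answer -148471645
Part IV: B3 = -148471645; w = -12; cross terms: (35*5 - 32*-37)=1359, (32*28 - 40*5)=696, (40*29 - 24*28)=488, (24*25 - -12*29)=948, (-12*13 - -40*25)=844, (-40*-37 - 35*13)=1025; twice the area = |5360| = 5360; area = 2680; boundary points = 3 + 1 + 1 + 4 + 4 + 25 = 38; strictly interior points = area - boundary/2 + 1 = 2662; answer 2662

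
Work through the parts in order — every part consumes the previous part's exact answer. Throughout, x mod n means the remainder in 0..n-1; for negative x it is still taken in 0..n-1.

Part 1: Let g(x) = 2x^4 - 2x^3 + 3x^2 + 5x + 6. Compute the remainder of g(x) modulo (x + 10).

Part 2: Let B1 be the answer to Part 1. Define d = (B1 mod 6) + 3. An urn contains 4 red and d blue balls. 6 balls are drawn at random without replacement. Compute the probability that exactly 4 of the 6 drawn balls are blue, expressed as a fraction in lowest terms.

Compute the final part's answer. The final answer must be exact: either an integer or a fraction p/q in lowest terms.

Part 1: remainder = value at the root: 2*(-10)^4 - 2*(-10)^3 + 3*(-10)^2 + 5*(-10)^1 + 6 = (20000) + (2000) + (300) + (-50) + (6) = 22256; answer 22256
Part 2: B1 = 22256; d = 5; total draws C(9,6) = 84; favorable C(5,4)*C(4,2) = 30; P = 5/14; answer 5/14

5/14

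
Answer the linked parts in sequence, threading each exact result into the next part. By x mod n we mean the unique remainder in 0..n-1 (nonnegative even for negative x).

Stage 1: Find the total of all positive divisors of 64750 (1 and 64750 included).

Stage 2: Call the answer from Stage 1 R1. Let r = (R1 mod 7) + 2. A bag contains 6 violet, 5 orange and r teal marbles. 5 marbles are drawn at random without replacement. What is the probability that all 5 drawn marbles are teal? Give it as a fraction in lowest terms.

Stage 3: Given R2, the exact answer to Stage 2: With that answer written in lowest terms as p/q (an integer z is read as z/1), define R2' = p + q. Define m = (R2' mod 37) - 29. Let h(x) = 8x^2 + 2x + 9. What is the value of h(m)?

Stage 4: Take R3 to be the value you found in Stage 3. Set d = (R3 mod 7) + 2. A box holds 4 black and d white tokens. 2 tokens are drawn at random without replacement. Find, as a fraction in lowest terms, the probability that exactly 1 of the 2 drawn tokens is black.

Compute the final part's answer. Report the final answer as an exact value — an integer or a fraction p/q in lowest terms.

28/55

Stage 1: 64750 = 2 * 5^3 * 7 * 37; sigma = (1 + 2) * (1 + 5 + 25 + 125) * (1 + 7) * (1 + 37) = 3 * 156 * 8 * 38 = 142272; answer 142272
Stage 2: R1 = 142272; r = 6; total draws C(17,5) = 6188; favorable C(6,5) = 6; P = 3/3094; answer 3/3094
Stage 3: R2 = 3/3094; threaded value p + q = 3097; m = -3; 8*(-3)^2 + 2*(-3)^1 + 9 = (72) + (-6) + (9) = 75; answer 75
Stage 4: R3 = 75; d = 7; total draws C(11,2) = 55; favorable C(4,1)*C(7,1) = 28; P = 28/55; answer 28/55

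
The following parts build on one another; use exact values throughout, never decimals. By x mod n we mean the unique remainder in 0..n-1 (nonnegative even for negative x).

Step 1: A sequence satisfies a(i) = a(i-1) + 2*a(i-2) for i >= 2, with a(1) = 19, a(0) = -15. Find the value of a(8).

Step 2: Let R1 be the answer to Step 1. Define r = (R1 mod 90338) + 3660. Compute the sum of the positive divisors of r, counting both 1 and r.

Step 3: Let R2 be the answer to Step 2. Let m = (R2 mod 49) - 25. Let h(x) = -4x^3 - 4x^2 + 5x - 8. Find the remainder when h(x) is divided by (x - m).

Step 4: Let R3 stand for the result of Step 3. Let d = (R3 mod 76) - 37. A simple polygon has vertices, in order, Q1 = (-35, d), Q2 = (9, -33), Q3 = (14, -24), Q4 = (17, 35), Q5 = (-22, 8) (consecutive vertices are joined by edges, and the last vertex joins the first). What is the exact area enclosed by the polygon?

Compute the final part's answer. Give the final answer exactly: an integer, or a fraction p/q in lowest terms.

1541

Step 1: a(2) = 1*(19) + 2*(-15) = -11; iterating: a(2)=-11, a(3)=27, a(4)=5, a(5)=59, a(6)=69, a(7)=187, a(8)=325; answer 325
Step 2: R1 = 325; r = 3985; 3985 = 5 * 797; sigma = (1 + 5) * (1 + 797) = 6 * 798 = 4788; answer 4788
Step 3: R2 = 4788; m = 10; remainder = value at the root: -4*(10)^3 - 4*(10)^2 + 5*(10)^1 - 8 = (-4000) + (-400) + (50) + (-8) = -4358; answer -4358
Step 4: R3 = -4358; d = 13; cross terms: (-35*-33 - 9*13)=1038, (9*-24 - 14*-33)=246, (14*35 - 17*-24)=898, (17*8 - -22*35)=906, (-22*13 - -35*8)=-6; twice the area = |3082| = 3082; area = 1541; answer 1541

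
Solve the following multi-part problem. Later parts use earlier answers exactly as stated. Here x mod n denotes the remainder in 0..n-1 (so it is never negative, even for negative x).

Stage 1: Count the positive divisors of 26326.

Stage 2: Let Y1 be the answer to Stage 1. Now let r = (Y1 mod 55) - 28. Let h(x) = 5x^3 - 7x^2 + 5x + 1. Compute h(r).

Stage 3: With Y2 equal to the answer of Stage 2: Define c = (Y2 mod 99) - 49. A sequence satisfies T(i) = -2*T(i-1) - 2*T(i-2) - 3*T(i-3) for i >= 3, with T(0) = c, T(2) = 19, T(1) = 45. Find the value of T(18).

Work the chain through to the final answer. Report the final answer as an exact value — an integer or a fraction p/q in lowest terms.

Stage 1: 26326 = 2 * 13163; number of divisors = (1+1) * (1+1) = 4; answer 4
Stage 2: Y1 = 4; r = -24; 5*(-24)^3 - 7*(-24)^2 + 5*(-24)^1 + 1 = (-69120) + (-4032) + (-120) + (1) = -73271; answer -73271
Stage 3: Y2 = -73271; c = 39; T(3) = -2*(19) - 2*(45) - 3*(39) = -245; iterating: T(3)=-245, T(4)=317, T(5)=-201, T(6)=503, T(7)=-1555, T(8)=2707, T(9)=-3813, T(10)=6877, T(11)=-14249, T(12)=26183, T(13)=-44499, T(14)=79379, T(15)=-148309, T(16)=271357, T(17)=-484233, T(18)=870679; answer 870679

870679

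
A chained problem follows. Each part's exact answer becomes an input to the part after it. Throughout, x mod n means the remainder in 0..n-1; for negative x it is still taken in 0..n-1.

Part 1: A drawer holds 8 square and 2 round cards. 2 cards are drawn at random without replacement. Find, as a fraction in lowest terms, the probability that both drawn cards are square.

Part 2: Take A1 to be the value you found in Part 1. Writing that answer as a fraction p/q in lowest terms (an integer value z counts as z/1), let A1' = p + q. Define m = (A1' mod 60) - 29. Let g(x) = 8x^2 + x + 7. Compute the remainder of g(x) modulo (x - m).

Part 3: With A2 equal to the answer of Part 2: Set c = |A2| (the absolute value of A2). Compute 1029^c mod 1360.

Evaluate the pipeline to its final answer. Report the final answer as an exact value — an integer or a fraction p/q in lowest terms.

Part 1: total draws C(10,2) = 45; favorable C(8,2) = 28; P = 28/45; answer 28/45
Part 2: A1 = 28/45; threaded value p + q = 73; m = -16; remainder = value at the root: 8*(-16)^2 + 1*(-16)^1 + 7 = (2048) + (-16) + (7) = 2039; answer 2039
Part 3: A2 = 2039; c = 2039; squarings mod 1360: 1029^1=1029, 1029^2=761, 1029^4=1121, 1029^8=1, 1029^16=1, 1029^32=1, 1029^64=1, 1029^128=1, 1029^256=1, 1029^512=1, 1029^1024=1; 1029^2039 = 1029^1 * 1029^2 * 1029^4 * 1029^16 * 1029^32 * 1029^64 * 1029^128 * 1029^256 * 1029^512 * 1029^1024 = 189 (mod 1360); answer 189

189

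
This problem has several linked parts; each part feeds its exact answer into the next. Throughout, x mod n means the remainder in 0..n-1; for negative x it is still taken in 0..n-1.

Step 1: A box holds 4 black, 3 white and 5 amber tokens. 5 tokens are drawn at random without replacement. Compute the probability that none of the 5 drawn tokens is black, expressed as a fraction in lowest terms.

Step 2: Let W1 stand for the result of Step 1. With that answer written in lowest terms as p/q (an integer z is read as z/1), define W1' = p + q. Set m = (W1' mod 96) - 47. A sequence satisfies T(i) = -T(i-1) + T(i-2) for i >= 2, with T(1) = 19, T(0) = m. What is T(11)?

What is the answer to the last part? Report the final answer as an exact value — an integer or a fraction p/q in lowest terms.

Step 1: total draws C(12,5) = 792; favorable C(8,5) = 56; P = 7/99; answer 7/99
Step 2: W1 = 7/99; threaded value p + q = 106; m = -37; T(2) = -1*(19) + 1*(-37) = -56; iterating: T(2)=-56, T(3)=75, T(4)=-131, T(5)=206, T(6)=-337, T(7)=543, T(8)=-880, T(9)=1423, T(10)=-2303, T(11)=3726; answer 3726

3726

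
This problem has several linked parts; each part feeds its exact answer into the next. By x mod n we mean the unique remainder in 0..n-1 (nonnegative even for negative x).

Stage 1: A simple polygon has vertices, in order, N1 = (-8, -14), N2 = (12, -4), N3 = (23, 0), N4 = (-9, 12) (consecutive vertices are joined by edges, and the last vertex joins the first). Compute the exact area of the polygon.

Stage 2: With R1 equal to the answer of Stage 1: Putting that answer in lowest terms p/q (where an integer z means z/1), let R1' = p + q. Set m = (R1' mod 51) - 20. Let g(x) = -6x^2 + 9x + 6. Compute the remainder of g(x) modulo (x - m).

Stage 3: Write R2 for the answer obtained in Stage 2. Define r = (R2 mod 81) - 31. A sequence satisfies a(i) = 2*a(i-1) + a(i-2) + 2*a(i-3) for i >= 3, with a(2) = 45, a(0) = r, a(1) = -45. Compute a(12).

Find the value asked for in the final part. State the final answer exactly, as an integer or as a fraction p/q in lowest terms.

249265

Stage 1: cross terms: (-8*-4 - 12*-14)=200, (12*0 - 23*-4)=92, (23*12 - -9*0)=276, (-9*-14 - -8*12)=222; twice the area = |790| = 790; area = 395; answer 395
Stage 2: R1 = 395; threaded value p + q = 396; m = 19; remainder = value at the root: -6*(19)^2 + 9*(19)^1 + 6 = (-2166) + (171) + (6) = -1989; answer -1989
Stage 3: R2 = -1989; r = 5; a(3) = 2*(45) + 1*(-45) + 2*(5) = 55; iterating: a(3)=55, a(4)=65, a(5)=275, a(6)=725, a(7)=1855, a(8)=4985, a(9)=13275, a(10)=35245, a(11)=93735, a(12)=249265; answer 249265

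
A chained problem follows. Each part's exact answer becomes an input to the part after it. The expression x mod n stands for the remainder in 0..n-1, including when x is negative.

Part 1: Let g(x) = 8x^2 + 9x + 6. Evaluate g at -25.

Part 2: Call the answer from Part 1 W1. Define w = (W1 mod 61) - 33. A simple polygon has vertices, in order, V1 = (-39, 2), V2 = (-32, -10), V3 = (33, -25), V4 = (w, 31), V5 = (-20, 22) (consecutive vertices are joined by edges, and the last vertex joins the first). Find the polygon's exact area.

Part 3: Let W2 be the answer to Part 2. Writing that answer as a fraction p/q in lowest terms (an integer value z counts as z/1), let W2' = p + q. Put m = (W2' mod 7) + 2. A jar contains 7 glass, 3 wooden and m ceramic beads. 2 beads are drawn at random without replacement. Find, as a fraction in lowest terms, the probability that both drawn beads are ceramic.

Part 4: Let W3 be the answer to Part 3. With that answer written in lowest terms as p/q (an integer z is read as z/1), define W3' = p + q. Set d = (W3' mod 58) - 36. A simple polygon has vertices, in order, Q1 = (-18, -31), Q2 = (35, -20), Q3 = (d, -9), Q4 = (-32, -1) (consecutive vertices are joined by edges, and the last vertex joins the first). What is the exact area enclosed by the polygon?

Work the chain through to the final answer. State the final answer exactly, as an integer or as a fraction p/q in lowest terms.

Part 1: 8*(-25)^2 + 9*(-25)^1 + 6 = (5000) + (-225) + (6) = 4781; answer 4781
Part 2: W1 = 4781; w = -10; cross terms: (-39*-10 - -32*2)=454, (-32*-25 - 33*-10)=1130, (33*31 - -10*-25)=773, (-10*22 - -20*31)=400, (-20*2 - -39*22)=818; twice the area = |3575| = 3575; area = 3575/2; answer 3575/2
Part 3: W2 = 3575/2; threaded value p + q = 3577; m = 2; total draws C(12,2) = 66; favorable C(2,2) = 1; P = 1/66; answer 1/66
Part 4: W3 = 1/66; threaded value p + q = 67; d = -27; cross terms: (-18*-20 - 35*-31)=1445, (35*-9 - -27*-20)=-855, (-27*-1 - -32*-9)=-261, (-32*-31 - -18*-1)=974; twice the area = |1303| = 1303; area = 1303/2; answer 1303/2

1303/2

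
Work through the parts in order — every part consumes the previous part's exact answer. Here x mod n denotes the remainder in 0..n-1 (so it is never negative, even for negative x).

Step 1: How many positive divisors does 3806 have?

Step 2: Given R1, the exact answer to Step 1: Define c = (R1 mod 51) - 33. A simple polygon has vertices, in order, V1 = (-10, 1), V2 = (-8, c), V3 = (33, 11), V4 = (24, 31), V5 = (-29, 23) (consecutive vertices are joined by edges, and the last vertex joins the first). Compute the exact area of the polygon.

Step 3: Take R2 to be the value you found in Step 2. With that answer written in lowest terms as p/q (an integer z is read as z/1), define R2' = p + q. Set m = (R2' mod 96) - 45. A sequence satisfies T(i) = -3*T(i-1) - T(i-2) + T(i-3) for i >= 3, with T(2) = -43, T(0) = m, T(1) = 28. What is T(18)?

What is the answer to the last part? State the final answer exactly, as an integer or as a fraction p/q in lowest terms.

-73313563

Step 1: 3806 = 2 * 11 * 173; number of divisors = (1+1) * (1+1) * (1+1) = 8; answer 8
Step 2: R1 = 8; c = -25; cross terms: (-10*-25 - -8*1)=258, (-8*11 - 33*-25)=737, (33*31 - 24*11)=759, (24*23 - -29*31)=1451, (-29*1 - -10*23)=201; twice the area = |3406| = 3406; area = 1703; answer 1703
Step 3: R2 = 1703; threaded value p + q = 1704; m = 27; T(3) = -3*(-43) - 1*(28) + 1*(27) = 128; iterating: T(3)=128, T(4)=-313, T(5)=768, T(6)=-1863, T(7)=4508, T(8)=-10893, T(9)=26308, T(10)=-63523, T(11)=153368, T(12)=-370273, T(13)=893928, T(14)=-2158143, T(15)=5210228, T(16)=-12578613, T(17)=30367468, T(18)=-73313563; answer -73313563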